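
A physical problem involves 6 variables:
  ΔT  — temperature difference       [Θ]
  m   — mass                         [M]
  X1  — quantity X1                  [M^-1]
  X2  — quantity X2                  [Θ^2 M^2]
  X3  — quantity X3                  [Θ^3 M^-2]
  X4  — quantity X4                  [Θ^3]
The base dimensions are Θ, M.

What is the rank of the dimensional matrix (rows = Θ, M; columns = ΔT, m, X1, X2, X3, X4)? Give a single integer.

2

Write exponents as rows Θ,M / cols ΔT,m,X1,X2,X3,X4:
  Θ: [ 1  0  0  2  3  3]
  M: [ 0  1 -1  2 -2  0]
RREF → pivots at {ΔT,m} ⇒ r = 2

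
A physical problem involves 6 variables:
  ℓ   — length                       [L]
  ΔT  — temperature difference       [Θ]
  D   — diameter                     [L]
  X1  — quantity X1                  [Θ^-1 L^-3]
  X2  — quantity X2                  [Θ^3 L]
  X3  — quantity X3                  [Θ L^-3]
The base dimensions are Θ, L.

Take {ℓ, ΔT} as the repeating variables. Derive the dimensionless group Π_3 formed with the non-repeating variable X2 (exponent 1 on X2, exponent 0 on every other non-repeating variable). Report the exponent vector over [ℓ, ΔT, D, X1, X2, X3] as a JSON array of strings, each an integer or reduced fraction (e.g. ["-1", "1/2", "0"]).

["-1", "-3", "0", "0", "1", "0"]

Exponent matrix [Θ,L] × [ℓ,ΔT,D,X1,X2,X3]:
  Θ: [ 0  1  0 -1  3  1]
  L: [ 1  0  1 -3  1 -3]
Echelon form has 2 nonzero rows (pivots: ℓ,ΔT)
Pivot set = {ℓ,ΔT}, free = {D,X1,X2,X3}
RREF:
  r0: [   1    0    1   -3    1   -3]
  r1: [   0    1    0   -1    3    1]
Fix exponent of X2 at 1, D at 0, X1 at 0, X3 at 0; solve each RREF row for its pivot's exponent:
  r0: exp(ℓ) + (1)·1 = 0 ⇒ exp(ℓ) = -1
  r1: exp(ΔT) + (3)·1 = 0 ⇒ exp(ΔT) = -3
Π_3 = ℓ^-1 · ΔT^-3 · X2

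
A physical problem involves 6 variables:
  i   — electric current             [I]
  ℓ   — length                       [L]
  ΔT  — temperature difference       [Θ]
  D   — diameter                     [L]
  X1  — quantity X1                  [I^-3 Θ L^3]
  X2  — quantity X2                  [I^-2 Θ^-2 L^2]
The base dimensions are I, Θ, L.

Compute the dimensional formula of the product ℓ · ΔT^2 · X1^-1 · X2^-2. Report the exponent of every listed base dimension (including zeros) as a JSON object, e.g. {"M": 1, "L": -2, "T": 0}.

{"I": 7, "Θ": 5, "L": -6}

Write exponents as rows I,Θ,L / cols i,ℓ,ΔT,D,X1,X2:
  I: [ 1  0  0  0 -3 -2]
  Θ: [ 0  0  1  0  1 -2]
  L: [ 0  1  0  1  3  2]
  [I]: (1)·0+(2)·0+(-1)·-3+(-2)·-2 = 7
  [Θ]: (1)·0+(2)·1+(-1)·1+(-2)·-2 = 5
  [L]: (1)·1+(2)·0+(-1)·3+(-2)·2 = -6
⇒ I^7 Θ^5 L^-6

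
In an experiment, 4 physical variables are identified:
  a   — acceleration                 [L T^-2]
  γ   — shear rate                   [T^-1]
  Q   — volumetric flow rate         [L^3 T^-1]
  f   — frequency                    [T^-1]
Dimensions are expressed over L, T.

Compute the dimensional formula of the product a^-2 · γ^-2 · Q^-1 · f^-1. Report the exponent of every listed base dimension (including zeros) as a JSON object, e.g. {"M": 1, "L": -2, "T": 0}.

Exponent matrix [L,T] × [a,γ,Q,f]:
  L: [ 1  0  3  0]
  T: [-2 -1 -1 -1]
  [L]: (-2)·1+(-2)·0+(-1)·3+(-1)·0 = -5
  [T]: (-2)·-2+(-2)·-1+(-1)·-1+(-1)·-1 = 8
⇒ L^-5 T^8

{"L": -5, "T": 8}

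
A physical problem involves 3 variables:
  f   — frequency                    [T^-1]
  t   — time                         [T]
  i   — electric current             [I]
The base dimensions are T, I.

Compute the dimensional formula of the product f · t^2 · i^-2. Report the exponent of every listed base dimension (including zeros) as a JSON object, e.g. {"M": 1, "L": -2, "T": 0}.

{"T": 1, "I": -2}

Exponent matrix [T,I] × [f,t,i]:
  T: [-1  1  0]
  I: [ 0  0  1]
  [T]: (1)·-1+(2)·1+(-2)·0 = 1
  [I]: (1)·0+(2)·0+(-2)·1 = -2
⇒ T I^-2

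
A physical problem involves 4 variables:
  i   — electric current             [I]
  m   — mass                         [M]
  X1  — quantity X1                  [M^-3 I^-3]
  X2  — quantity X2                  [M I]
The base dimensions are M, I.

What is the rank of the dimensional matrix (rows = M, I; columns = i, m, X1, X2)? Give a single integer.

Dimensional matrix (M×I by i×m×X1×X2):
  M: [ 0  1 -3  1]
  I: [ 1  0 -3  1]
Echelon form has 2 nonzero rows (pivots: i,m)

2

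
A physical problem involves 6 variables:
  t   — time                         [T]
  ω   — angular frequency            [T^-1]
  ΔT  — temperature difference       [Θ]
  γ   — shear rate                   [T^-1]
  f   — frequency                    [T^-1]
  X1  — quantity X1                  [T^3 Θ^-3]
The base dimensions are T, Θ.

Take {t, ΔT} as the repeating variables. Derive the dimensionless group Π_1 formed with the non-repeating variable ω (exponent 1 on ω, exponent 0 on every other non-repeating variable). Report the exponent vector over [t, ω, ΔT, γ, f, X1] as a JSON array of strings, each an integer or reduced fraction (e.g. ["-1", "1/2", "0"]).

Dimensional matrix (T×Θ by t×ω×ΔT×γ×f×X1):
  T: [ 1 -1  0 -1 -1  3]
  Θ: [ 0  0  1  0  0 -3]
Echelon form has 2 nonzero rows (pivots: t,ΔT)
Repeat: t,ΔT; free: ω,γ,f,X1
RREF:
  r0: [   1   -1    0   -1   -1    3]
  r1: [   0    0    1    0    0   -3]
Fix exponent of ω at 1, γ at 0, f at 0, X1 at 0; solve each RREF row for its pivot's exponent:
  r0: exp(t) + (-1)·1 = 0 ⇒ exp(t) = 1
  r1: exp(ΔT) + (0)·1 = 0 ⇒ exp(ΔT) = 0
Π_1 = t · ω

["1", "1", "0", "0", "0", "0"]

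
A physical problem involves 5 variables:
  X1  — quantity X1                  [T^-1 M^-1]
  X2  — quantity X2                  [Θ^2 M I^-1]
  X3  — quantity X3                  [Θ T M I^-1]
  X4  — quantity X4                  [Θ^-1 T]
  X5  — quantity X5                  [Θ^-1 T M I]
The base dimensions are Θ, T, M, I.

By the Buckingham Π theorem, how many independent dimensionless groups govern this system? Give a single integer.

Exponent matrix [Θ,T,M,I] × [X1,X2,X3,X4,X5]:
  Θ: [ 0  2  1 -1 -1]
  T: [-1  0  1  1  1]
  M: [-1  1  1  0  1]
  I: [ 0 -1 -1  0  1]
RREF → pivots at {X1,X2,X3} ⇒ r = 3
Π count = n − r = 5 − 3 = 2

2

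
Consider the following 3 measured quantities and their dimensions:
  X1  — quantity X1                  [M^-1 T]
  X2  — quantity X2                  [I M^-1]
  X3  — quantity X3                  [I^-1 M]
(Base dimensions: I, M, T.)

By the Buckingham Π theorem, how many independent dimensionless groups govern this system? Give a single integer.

Write exponents as rows I,M,T / cols X1,X2,X3:
  I: [ 0  1 -1]
  M: [-1 -1  1]
  T: [ 1  0  0]
Echelon form has 2 nonzero rows (pivots: X1,X2)
n=3, r=2 ⇒ 1 dimensionless group

1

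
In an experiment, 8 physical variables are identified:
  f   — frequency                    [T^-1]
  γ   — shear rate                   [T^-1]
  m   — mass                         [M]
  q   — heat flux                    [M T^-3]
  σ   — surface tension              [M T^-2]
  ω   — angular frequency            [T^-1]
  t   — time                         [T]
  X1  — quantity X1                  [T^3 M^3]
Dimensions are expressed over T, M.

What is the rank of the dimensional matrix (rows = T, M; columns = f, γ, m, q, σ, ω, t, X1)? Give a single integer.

Dimensional matrix (T×M by f×γ×m×q×σ×ω×t×X1):
  T: [-1 -1  0 -3 -2 -1  1  3]
  M: [ 0  0  1  1  1  0  0  3]
RREF → pivots at {f,m} ⇒ r = 2

2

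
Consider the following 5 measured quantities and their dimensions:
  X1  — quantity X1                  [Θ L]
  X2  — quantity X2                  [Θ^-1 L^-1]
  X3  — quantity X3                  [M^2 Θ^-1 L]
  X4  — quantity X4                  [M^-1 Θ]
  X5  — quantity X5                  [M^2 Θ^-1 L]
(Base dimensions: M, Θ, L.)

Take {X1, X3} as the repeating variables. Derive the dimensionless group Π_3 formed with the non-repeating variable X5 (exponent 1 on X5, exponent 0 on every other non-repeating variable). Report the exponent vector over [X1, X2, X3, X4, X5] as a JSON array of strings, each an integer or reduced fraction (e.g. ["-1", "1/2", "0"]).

Write exponents as rows M,Θ,L / cols X1,X2,X3,X4,X5:
  M: [ 0  0  2 -1  2]
  Θ: [ 1 -1 -1  1 -1]
  L: [ 1 -1  1  0  1]
RREF → pivots at {X1,X3} ⇒ r = 2
Pivot set = {X1,X3}, free = {X2,X4,X5}
RREF:
  r0: [   1   -1    0  1/2    0]
  r1: [   0    0    1 -1/2    1]
  r2: [   0    0    0    0    0]
Fix exponent of X5 at 1, X2 at 0, X4 at 0; solve each RREF row for its pivot's exponent:
  r0: exp(X1) + (0)·1 = 0 ⇒ exp(X1) = 0
  r1: exp(X3) + (1)·1 = 0 ⇒ exp(X3) = -1
Π_3 = X3^-1 · X5

["0", "0", "-1", "0", "1"]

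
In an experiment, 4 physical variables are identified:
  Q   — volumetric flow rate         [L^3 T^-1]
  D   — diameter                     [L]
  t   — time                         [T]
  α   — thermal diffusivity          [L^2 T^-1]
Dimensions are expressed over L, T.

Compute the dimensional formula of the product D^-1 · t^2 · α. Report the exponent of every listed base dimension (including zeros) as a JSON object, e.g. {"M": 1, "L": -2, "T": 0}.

{"L": 1, "T": 1}

Exponent matrix [L,T] × [Q,D,t,α]:
  L: [ 3  1  0  2]
  T: [-1  0  1 -1]
  [L]: (-1)·1+(2)·0+(1)·2 = 1
  [T]: (-1)·0+(2)·1+(1)·-1 = 1
⇒ L T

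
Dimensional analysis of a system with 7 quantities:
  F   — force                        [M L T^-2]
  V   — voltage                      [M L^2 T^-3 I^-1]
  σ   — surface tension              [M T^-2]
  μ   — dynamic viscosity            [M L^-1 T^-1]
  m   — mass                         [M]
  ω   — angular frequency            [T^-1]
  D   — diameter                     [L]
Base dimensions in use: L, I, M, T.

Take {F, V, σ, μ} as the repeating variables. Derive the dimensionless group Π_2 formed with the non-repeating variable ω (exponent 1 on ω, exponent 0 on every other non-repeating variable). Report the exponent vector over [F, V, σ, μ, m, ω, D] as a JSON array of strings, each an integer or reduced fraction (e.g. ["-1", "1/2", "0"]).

Exponent matrix [L,I,M,T] × [F,V,σ,μ,m,ω,D]:
  L: [ 1  2  0 -1  0  0  1]
  I: [ 0 -1  0  0  0  0  0]
  M: [ 1  1  1  1  1  0  0]
  T: [-2 -3 -2 -1  0 -1  0]
RREF → pivots at {F,V,σ,μ} ⇒ r = 4
Pivot set = {F,V,σ,μ}, free = {m,ω,D}
RREF:
  r0: [   1    0    0    0    2   -1    1]
  r1: [   0    1    0    0    0    0    0]
  r2: [   0    0    1    0   -3    2   -1]
  r3: [   0    0    0    1    2   -1    0]
Fix exponent of ω at 1, m at 0, D at 0; solve each RREF row for its pivot's exponent:
  r0: exp(F) + (-1)·1 = 0 ⇒ exp(F) = 1
  r1: exp(V) + (0)·1 = 0 ⇒ exp(V) = 0
  r2: exp(σ) + (2)·1 = 0 ⇒ exp(σ) = -2
  r3: exp(μ) + (-1)·1 = 0 ⇒ exp(μ) = 1
Π_2 = F · σ^-2 · μ · ω

["1", "0", "-2", "1", "0", "1", "0"]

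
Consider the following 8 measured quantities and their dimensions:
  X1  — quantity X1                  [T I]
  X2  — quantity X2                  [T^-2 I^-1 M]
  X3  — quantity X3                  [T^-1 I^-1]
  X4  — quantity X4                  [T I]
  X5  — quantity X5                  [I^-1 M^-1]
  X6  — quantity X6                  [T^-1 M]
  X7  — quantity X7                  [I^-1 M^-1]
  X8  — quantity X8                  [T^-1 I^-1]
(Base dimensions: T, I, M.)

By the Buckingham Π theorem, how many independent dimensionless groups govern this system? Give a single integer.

6

Write exponents as rows T,I,M / cols X1,X2,X3,X4,X5,X6,X7,X8:
  T: [ 1 -2 -1  1  0 -1  0 -1]
  I: [ 1 -1 -1  1 -1  0 -1 -1]
  M: [ 0  1  0  0 -1  1 -1  0]
Row reduction gives pivot columns X1,X2; rank = 2
8 vars − rank 2 = 6 Π groups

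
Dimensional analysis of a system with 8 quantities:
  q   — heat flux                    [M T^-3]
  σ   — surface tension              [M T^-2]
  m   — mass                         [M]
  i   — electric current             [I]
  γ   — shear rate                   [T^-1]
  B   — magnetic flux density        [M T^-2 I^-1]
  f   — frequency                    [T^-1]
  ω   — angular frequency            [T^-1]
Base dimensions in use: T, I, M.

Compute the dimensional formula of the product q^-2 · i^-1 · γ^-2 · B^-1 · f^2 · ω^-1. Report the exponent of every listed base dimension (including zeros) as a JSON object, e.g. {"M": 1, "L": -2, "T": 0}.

Write exponents as rows T,I,M / cols q,σ,m,i,γ,B,f,ω:
  T: [-3 -2  0  0 -1 -2 -1 -1]
  I: [ 0  0  0  1  0 -1  0  0]
  M: [ 1  1  1  0  0  1  0  0]
  [T]: (-2)·-3+(-1)·0+(-2)·-1+(-1)·-2+(2)·-1+(-1)·-1 = 9
  [I]: (-2)·0+(-1)·1+(-2)·0+(-1)·-1+(2)·0+(-1)·0 = 0
  [M]: (-2)·1+(-1)·0+(-2)·0+(-1)·1+(2)·0+(-1)·0 = -3
⇒ T^9 M^-3

{"T": 9, "I": 0, "M": -3}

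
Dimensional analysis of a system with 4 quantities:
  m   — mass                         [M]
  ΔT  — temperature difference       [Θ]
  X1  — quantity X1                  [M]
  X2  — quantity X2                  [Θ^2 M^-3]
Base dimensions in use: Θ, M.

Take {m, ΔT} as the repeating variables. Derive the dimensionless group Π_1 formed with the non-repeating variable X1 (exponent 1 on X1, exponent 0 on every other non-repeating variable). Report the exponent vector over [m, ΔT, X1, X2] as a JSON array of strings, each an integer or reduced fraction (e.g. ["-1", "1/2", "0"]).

["-1", "0", "1", "0"]

Dimensional matrix (Θ×M by m×ΔT×X1×X2):
  Θ: [ 0  1  0  2]
  M: [ 1  0  1 -3]
Row reduction gives pivot columns m,ΔT; rank = 2
Repeat: m,ΔT; free: X1,X2
RREF:
  r0: [   1    0    1   -3]
  r1: [   0    1    0    2]
Fix exponent of X1 at 1, X2 at 0; solve each RREF row for its pivot's exponent:
  r0: exp(m) + (1)·1 = 0 ⇒ exp(m) = -1
  r1: exp(ΔT) + (0)·1 = 0 ⇒ exp(ΔT) = 0
Π_1 = m^-1 · X1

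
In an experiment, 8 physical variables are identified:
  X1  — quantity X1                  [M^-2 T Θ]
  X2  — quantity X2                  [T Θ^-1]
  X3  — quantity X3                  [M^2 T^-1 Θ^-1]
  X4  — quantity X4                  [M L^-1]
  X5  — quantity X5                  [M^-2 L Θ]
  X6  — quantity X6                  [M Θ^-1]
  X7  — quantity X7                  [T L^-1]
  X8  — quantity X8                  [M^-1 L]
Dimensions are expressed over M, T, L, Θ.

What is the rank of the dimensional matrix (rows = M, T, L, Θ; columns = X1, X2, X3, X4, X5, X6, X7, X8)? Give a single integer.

Write exponents as rows M,T,L,Θ / cols X1,X2,X3,X4,X5,X6,X7,X8:
  M: [-2  0  2  1 -2  1  0 -1]
  T: [ 1  1 -1  0  0  0  1  0]
  L: [ 0  0  0 -1  1  0 -1  1]
  Θ: [ 1 -1 -1  0  1 -1  0  0]
Row reduction gives pivot columns X1,X2,X4; rank = 3

3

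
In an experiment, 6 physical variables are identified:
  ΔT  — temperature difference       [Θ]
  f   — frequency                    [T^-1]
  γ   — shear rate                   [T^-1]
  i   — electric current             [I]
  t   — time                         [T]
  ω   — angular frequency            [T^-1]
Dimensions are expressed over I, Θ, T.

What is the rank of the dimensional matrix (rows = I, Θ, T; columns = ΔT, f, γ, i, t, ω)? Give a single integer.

3

Dimensional matrix (I×Θ×T by ΔT×f×γ×i×t×ω):
  I: [ 0  0  0  1  0  0]
  Θ: [ 1  0  0  0  0  0]
  T: [ 0 -1 -1  0  1 -1]
Row reduction gives pivot columns ΔT,f,i; rank = 3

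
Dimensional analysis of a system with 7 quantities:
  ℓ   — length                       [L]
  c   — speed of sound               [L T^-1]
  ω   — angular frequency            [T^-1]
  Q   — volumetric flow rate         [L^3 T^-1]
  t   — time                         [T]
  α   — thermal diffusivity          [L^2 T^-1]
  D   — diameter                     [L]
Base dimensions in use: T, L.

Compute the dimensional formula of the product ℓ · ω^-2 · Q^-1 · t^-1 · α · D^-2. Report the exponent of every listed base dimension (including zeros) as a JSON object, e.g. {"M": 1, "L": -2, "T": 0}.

Write exponents as rows T,L / cols ℓ,c,ω,Q,t,α,D:
  T: [ 0 -1 -1 -1  1 -1  0]
  L: [ 1  1  0  3  0  2  1]
  [T]: (1)·0+(-2)·-1+(-1)·-1+(-1)·1+(1)·-1+(-2)·0 = 1
  [L]: (1)·1+(-2)·0+(-1)·3+(-1)·0+(1)·2+(-2)·1 = -2
⇒ T L^-2

{"T": 1, "L": -2}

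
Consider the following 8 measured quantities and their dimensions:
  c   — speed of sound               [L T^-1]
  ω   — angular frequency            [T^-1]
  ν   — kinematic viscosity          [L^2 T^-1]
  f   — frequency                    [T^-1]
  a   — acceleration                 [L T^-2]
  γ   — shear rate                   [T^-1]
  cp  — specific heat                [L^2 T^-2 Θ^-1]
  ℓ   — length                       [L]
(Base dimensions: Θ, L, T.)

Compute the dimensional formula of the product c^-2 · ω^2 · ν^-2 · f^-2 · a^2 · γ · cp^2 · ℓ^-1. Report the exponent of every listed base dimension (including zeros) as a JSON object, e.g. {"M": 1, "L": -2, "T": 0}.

{"Θ": -2, "L": -1, "T": -5}

Dimensional matrix (Θ×L×T by c×ω×ν×f×a×γ×cp×ℓ):
  Θ: [ 0  0  0  0  0  0 -1  0]
  L: [ 1  0  2  0  1  0  2  1]
  T: [-1 -1 -1 -1 -2 -1 -2  0]
  [Θ]: (-2)·0+(2)·0+(-2)·0+(-2)·0+(2)·0+(1)·0+(2)·-1+(-1)·0 = -2
  [L]: (-2)·1+(2)·0+(-2)·2+(-2)·0+(2)·1+(1)·0+(2)·2+(-1)·1 = -1
  [T]: (-2)·-1+(2)·-1+(-2)·-1+(-2)·-1+(2)·-2+(1)·-1+(2)·-2+(-1)·0 = -5
⇒ Θ^-2 L^-1 T^-5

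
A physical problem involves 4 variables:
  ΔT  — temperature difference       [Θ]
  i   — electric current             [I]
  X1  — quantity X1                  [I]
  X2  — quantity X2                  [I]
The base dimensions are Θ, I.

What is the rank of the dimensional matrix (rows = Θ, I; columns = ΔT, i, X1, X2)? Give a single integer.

Dimensional matrix (Θ×I by ΔT×i×X1×X2):
  Θ: [ 1  0  0  0]
  I: [ 0  1  1  1]
RREF → pivots at {ΔT,i} ⇒ r = 2

2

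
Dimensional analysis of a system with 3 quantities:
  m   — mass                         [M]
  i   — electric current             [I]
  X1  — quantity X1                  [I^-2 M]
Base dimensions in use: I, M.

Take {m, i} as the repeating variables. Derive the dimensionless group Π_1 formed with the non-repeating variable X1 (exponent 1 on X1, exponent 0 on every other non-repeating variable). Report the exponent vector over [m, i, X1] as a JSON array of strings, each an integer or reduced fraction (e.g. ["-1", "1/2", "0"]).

["-1", "2", "1"]

Write exponents as rows I,M / cols m,i,X1:
  I: [ 0  1 -2]
  M: [ 1  0  1]
Row reduction gives pivot columns m,i; rank = 2
Repeat: m,i; free: X1
RREF:
  r0: [   1    0    1]
  r1: [   0    1   -2]
Fix exponent of X1 at 1; solve each RREF row for its pivot's exponent:
  r0: exp(m) + (1)·1 = 0 ⇒ exp(m) = -1
  r1: exp(i) + (-2)·1 = 0 ⇒ exp(i) = 2
Π_1 = m^-1 · i^2 · X1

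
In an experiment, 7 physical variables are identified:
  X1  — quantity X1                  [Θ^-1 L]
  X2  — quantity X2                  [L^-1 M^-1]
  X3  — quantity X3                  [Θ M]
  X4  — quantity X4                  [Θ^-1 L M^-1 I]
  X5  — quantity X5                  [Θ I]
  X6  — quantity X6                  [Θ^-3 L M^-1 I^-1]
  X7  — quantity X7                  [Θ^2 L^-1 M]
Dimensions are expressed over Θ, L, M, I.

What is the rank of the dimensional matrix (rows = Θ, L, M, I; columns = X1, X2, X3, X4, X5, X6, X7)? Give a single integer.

3

Dimensional matrix (Θ×L×M×I by X1×X2×X3×X4×X5×X6×X7):
  Θ: [-1  0  1 -1  1 -3  2]
  L: [ 1 -1  0  1  0  1 -1]
  M: [ 0 -1  1 -1  0 -1  1]
  I: [ 0  0  0  1  1 -1  0]
Row reduction gives pivot columns X1,X2,X4; rank = 3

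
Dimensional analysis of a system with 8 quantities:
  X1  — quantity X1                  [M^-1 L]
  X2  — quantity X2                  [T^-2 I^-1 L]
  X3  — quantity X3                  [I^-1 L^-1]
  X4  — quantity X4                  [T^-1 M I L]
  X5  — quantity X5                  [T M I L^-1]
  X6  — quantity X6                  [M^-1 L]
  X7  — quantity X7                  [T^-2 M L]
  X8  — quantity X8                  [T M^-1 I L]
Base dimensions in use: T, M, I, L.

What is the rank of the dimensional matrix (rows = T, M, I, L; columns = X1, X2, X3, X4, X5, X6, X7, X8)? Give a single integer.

Exponent matrix [T,M,I,L] × [X1,X2,X3,X4,X5,X6,X7,X8]:
  T: [ 0 -2  0 -1  1  0 -2  1]
  M: [-1  0  0  1  1 -1  1 -1]
  I: [ 0 -1 -1  1  1  0  0  1]
  L: [ 1  1 -1  1 -1  1  1  1]
Row reduction gives pivot columns X1,X2,X3; rank = 3

3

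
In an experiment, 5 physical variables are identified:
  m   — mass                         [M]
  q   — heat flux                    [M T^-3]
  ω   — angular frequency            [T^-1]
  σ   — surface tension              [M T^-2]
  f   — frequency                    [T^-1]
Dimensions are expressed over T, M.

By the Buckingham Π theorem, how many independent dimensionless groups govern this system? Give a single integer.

3

Exponent matrix [T,M] × [m,q,ω,σ,f]:
  T: [ 0 -3 -1 -2 -1]
  M: [ 1  1  0  1  0]
Row reduction gives pivot columns m,q; rank = 2
Π count = n − r = 5 − 2 = 3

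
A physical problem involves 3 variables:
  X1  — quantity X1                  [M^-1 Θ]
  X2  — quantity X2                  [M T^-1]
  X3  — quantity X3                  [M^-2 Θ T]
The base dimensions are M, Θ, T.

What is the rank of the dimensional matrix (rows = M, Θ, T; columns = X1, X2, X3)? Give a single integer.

2

Dimensional matrix (M×Θ×T by X1×X2×X3):
  M: [-1  1 -2]
  Θ: [ 1  0  1]
  T: [ 0 -1  1]
Row reduction gives pivot columns X1,X2; rank = 2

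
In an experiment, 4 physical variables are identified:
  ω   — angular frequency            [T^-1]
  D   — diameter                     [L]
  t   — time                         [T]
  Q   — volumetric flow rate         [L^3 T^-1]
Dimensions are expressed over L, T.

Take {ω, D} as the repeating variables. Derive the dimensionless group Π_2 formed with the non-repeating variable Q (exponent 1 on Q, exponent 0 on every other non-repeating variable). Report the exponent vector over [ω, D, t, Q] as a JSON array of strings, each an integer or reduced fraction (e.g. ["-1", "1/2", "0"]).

["-1", "-3", "0", "1"]

Dimensional matrix (L×T by ω×D×t×Q):
  L: [ 0  1  0  3]
  T: [-1  0  1 -1]
Echelon form has 2 nonzero rows (pivots: ω,D)
Repeat: ω,D; free: t,Q
RREF:
  r0: [   1    0   -1    1]
  r1: [   0    1    0    3]
Fix exponent of Q at 1, t at 0; solve each RREF row for its pivot's exponent:
  r0: exp(ω) + (1)·1 = 0 ⇒ exp(ω) = -1
  r1: exp(D) + (3)·1 = 0 ⇒ exp(D) = -3
Π_2 = ω^-1 · D^-3 · Q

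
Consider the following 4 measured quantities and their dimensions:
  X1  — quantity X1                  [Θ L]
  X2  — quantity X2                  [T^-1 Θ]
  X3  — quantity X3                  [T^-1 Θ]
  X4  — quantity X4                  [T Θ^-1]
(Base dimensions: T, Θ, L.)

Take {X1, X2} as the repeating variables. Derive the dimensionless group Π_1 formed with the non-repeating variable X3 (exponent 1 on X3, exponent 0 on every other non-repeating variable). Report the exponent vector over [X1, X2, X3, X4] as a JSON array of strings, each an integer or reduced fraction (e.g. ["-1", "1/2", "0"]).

Write exponents as rows T,Θ,L / cols X1,X2,X3,X4:
  T: [ 0 -1 -1  1]
  Θ: [ 1  1  1 -1]
  L: [ 1  0  0  0]
RREF → pivots at {X1,X2} ⇒ r = 2
Repeat: X1,X2; free: X3,X4
RREF:
  r0: [   1    0    0    0]
  r1: [   0    1    1   -1]
  r2: [   0    0    0    0]
Fix exponent of X3 at 1, X4 at 0; solve each RREF row for its pivot's exponent:
  r0: exp(X1) + (0)·1 = 0 ⇒ exp(X1) = 0
  r1: exp(X2) + (1)·1 = 0 ⇒ exp(X2) = -1
Π_1 = X2^-1 · X3

["0", "-1", "1", "0"]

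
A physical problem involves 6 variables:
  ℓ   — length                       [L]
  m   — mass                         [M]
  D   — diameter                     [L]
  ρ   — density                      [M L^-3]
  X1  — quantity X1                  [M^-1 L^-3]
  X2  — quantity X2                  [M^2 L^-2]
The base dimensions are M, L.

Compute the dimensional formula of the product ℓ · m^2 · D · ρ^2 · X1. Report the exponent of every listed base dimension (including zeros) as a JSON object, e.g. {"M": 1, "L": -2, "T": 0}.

Dimensional matrix (M×L by ℓ×m×D×ρ×X1×X2):
  M: [ 0  1  0  1 -1  2]
  L: [ 1  0  1 -3 -3 -2]
  [M]: (1)·0+(2)·1+(1)·0+(2)·1+(1)·-1 = 3
  [L]: (1)·1+(2)·0+(1)·1+(2)·-3+(1)·-3 = -7
⇒ M^3 L^-7

{"M": 3, "L": -7}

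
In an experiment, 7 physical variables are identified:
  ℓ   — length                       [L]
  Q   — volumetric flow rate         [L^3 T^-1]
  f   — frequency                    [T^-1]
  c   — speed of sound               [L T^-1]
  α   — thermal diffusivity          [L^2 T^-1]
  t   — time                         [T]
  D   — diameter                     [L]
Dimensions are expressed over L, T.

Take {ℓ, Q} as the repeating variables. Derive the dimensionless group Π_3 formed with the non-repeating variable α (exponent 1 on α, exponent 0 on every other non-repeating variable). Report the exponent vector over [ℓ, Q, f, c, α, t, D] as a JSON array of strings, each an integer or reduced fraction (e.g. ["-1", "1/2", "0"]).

Write exponents as rows L,T / cols ℓ,Q,f,c,α,t,D:
  L: [ 1  3  0  1  2  0  1]
  T: [ 0 -1 -1 -1 -1  1  0]
Echelon form has 2 nonzero rows (pivots: ℓ,Q)
Pivot set = {ℓ,Q}, free = {f,c,α,t,D}
RREF:
  r0: [   1    0   -3   -2   -1    3    1]
  r1: [   0    1    1    1    1   -1    0]
Fix exponent of α at 1, f at 0, c at 0, t at 0, D at 0; solve each RREF row for its pivot's exponent:
  r0: exp(ℓ) + (-1)·1 = 0 ⇒ exp(ℓ) = 1
  r1: exp(Q) + (1)·1 = 0 ⇒ exp(Q) = -1
Π_3 = ℓ · Q^-1 · α

["1", "-1", "0", "0", "1", "0", "0"]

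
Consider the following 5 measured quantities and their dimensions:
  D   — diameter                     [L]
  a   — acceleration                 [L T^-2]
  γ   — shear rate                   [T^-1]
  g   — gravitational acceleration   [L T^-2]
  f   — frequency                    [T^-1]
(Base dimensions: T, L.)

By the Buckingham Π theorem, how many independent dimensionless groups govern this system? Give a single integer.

Dimensional matrix (T×L by D×a×γ×g×f):
  T: [ 0 -2 -1 -2 -1]
  L: [ 1  1  0  1  0]
Row reduction gives pivot columns D,a; rank = 2
n=5, r=2 ⇒ 3 dimensionless groups

3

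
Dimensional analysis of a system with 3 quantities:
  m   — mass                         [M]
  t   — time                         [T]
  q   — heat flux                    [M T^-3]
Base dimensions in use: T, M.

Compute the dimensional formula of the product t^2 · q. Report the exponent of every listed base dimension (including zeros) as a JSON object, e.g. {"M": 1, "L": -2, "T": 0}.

Dimensional matrix (T×M by m×t×q):
  T: [ 0  1 -3]
  M: [ 1  0  1]
  [T]: (2)·1+(1)·-3 = -1
  [M]: (2)·0+(1)·1 = 1
⇒ T^-1 M

{"T": -1, "M": 1}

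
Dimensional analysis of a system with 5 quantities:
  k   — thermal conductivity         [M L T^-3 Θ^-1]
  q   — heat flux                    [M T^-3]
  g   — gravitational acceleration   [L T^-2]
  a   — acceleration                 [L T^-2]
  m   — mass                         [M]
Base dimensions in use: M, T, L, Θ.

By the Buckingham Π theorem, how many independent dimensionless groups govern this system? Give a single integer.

Exponent matrix [M,T,L,Θ] × [k,q,g,a,m]:
  M: [ 1  1  0  0  1]
  T: [-3 -3 -2 -2  0]
  L: [ 1  0  1  1  0]
  Θ: [-1  0  0  0  0]
RREF → pivots at {k,q,g,m} ⇒ r = 4
5 vars − rank 4 = 1 Π group

1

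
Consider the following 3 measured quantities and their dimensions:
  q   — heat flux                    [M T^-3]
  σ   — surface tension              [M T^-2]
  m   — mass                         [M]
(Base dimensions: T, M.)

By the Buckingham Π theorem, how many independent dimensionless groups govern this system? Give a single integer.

1

Dimensional matrix (T×M by q×σ×m):
  T: [-3 -2  0]
  M: [ 1  1  1]
Row reduction gives pivot columns q,σ; rank = 2
3 vars − rank 2 = 1 Π group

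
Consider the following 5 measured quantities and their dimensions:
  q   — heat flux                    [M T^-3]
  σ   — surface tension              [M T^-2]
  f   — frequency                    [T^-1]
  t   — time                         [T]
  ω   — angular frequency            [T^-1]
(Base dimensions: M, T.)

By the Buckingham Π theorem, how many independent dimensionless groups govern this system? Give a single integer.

Write exponents as rows M,T / cols q,σ,f,t,ω:
  M: [ 1  1  0  0  0]
  T: [-3 -2 -1  1 -1]
Echelon form has 2 nonzero rows (pivots: q,σ)
5 vars − rank 2 = 3 Π groups

3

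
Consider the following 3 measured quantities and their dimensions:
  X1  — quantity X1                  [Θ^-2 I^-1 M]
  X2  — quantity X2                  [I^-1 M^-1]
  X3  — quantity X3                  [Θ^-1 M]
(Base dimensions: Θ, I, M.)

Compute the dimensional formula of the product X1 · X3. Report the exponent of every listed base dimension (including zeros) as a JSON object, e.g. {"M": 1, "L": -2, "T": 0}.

Dimensional matrix (Θ×I×M by X1×X2×X3):
  Θ: [-2  0 -1]
  I: [-1 -1  0]
  M: [ 1 -1  1]
  [Θ]: (1)·-2+(1)·-1 = -3
  [I]: (1)·-1+(1)·0 = -1
  [M]: (1)·1+(1)·1 = 2
⇒ Θ^-3 I^-1 M^2

{"Θ": -3, "I": -1, "M": 2}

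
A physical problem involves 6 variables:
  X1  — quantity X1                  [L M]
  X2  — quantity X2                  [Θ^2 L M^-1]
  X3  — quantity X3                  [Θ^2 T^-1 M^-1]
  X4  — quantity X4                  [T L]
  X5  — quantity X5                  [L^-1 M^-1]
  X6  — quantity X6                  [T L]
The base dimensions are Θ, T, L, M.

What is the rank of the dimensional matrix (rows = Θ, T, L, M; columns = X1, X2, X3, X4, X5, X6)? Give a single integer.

3

Exponent matrix [Θ,T,L,M] × [X1,X2,X3,X4,X5,X6]:
  Θ: [ 0  2  2  0  0  0]
  T: [ 0  0 -1  1  0  1]
  L: [ 1  1  0  1 -1  1]
  M: [ 1 -1 -1  0 -1  0]
Echelon form has 3 nonzero rows (pivots: X1,X2,X3)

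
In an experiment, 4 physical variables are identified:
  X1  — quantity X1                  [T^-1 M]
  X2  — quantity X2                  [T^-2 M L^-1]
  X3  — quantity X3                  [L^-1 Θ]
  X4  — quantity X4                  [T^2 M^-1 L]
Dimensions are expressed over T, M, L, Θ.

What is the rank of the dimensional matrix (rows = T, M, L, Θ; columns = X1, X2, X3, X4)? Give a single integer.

Exponent matrix [T,M,L,Θ] × [X1,X2,X3,X4]:
  T: [-1 -2  0  2]
  M: [ 1  1  0 -1]
  L: [ 0 -1 -1  1]
  Θ: [ 0  0  1  0]
RREF → pivots at {X1,X2,X3} ⇒ r = 3

3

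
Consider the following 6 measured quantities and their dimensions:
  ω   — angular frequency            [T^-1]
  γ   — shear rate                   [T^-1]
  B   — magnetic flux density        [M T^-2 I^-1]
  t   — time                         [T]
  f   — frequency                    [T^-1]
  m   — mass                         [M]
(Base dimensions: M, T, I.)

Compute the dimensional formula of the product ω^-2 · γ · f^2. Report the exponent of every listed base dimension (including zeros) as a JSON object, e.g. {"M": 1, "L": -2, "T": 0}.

{"M": 0, "T": -1, "I": 0}

Write exponents as rows M,T,I / cols ω,γ,B,t,f,m:
  M: [ 0  0  1  0  0  1]
  T: [-1 -1 -2  1 -1  0]
  I: [ 0  0 -1  0  0  0]
  [M]: (-2)·0+(1)·0+(2)·0 = 0
  [T]: (-2)·-1+(1)·-1+(2)·-1 = -1
  [I]: (-2)·0+(1)·0+(2)·0 = 0
⇒ T^-1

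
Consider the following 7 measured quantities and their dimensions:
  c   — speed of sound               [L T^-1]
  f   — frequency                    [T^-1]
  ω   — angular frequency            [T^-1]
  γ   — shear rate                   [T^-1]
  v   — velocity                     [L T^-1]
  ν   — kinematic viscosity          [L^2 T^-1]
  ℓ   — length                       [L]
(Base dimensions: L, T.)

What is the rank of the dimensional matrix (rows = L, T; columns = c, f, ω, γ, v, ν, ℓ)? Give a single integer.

Exponent matrix [L,T] × [c,f,ω,γ,v,ν,ℓ]:
  L: [ 1  0  0  0  1  2  1]
  T: [-1 -1 -1 -1 -1 -1  0]
RREF → pivots at {c,f} ⇒ r = 2

2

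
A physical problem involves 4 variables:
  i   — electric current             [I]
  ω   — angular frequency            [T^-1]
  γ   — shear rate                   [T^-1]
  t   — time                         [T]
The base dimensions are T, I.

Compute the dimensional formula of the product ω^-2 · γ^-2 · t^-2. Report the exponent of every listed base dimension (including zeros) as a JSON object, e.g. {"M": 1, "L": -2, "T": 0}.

{"T": 2, "I": 0}

Dimensional matrix (T×I by i×ω×γ×t):
  T: [ 0 -1 -1  1]
  I: [ 1  0  0  0]
  [T]: (-2)·-1+(-2)·-1+(-2)·1 = 2
  [I]: (-2)·0+(-2)·0+(-2)·0 = 0
⇒ T^2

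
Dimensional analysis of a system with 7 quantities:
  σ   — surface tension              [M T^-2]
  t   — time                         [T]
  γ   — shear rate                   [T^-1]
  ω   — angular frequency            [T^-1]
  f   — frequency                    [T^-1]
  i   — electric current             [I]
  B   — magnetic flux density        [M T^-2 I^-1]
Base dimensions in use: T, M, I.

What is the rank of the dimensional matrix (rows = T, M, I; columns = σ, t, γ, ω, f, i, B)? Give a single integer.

3

Dimensional matrix (T×M×I by σ×t×γ×ω×f×i×B):
  T: [-2  1 -1 -1 -1  0 -2]
  M: [ 1  0  0  0  0  0  1]
  I: [ 0  0  0  0  0  1 -1]
Echelon form has 3 nonzero rows (pivots: σ,t,i)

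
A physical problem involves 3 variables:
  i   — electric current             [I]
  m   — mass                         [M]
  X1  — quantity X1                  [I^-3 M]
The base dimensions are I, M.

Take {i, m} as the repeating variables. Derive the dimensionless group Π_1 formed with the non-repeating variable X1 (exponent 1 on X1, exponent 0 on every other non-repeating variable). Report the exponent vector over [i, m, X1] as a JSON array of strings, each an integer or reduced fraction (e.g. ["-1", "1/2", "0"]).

Write exponents as rows I,M / cols i,m,X1:
  I: [ 1  0 -3]
  M: [ 0  1  1]
RREF → pivots at {i,m} ⇒ r = 2
Pivot set = {i,m}, free = {X1}
RREF:
  r0: [   1    0   -3]
  r1: [   0    1    1]
Fix exponent of X1 at 1; solve each RREF row for its pivot's exponent:
  r0: exp(i) + (-3)·1 = 0 ⇒ exp(i) = 3
  r1: exp(m) + (1)·1 = 0 ⇒ exp(m) = -1
Π_1 = i^3 · m^-1 · X1

["3", "-1", "1"]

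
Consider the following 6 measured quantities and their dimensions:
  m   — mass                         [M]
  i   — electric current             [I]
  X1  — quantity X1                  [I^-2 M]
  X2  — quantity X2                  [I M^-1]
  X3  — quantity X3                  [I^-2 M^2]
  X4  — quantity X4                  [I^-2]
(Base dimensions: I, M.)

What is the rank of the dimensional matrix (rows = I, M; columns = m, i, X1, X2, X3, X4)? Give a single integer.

2

Dimensional matrix (I×M by m×i×X1×X2×X3×X4):
  I: [ 0  1 -2  1 -2 -2]
  M: [ 1  0  1 -1  2  0]
Row reduction gives pivot columns m,i; rank = 2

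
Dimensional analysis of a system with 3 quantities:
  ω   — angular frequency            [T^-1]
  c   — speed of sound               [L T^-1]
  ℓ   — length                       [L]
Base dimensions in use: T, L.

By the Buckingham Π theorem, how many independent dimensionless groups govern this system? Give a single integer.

Dimensional matrix (T×L by ω×c×ℓ):
  T: [-1 -1  0]
  L: [ 0  1  1]
RREF → pivots at {ω,c} ⇒ r = 2
Π count = n − r = 3 − 2 = 1

1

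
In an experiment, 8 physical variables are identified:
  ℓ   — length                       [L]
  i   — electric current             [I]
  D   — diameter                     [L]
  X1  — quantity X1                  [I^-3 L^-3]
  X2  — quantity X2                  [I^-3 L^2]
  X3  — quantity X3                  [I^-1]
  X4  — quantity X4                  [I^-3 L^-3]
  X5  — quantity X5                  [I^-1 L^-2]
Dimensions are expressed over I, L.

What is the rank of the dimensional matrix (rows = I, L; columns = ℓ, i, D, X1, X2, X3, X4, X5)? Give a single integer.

Write exponents as rows I,L / cols ℓ,i,D,X1,X2,X3,X4,X5:
  I: [ 0  1  0 -3 -3 -1 -3 -1]
  L: [ 1  0  1 -3  2  0 -3 -2]
RREF → pivots at {ℓ,i} ⇒ r = 2

2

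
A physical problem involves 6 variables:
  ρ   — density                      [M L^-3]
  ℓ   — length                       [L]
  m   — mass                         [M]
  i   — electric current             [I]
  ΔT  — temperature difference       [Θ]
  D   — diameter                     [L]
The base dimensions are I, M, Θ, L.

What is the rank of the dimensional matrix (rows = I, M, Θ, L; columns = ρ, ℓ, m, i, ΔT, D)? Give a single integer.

4

Dimensional matrix (I×M×Θ×L by ρ×ℓ×m×i×ΔT×D):
  I: [ 0  0  0  1  0  0]
  M: [ 1  0  1  0  0  0]
  Θ: [ 0  0  0  0  1  0]
  L: [-3  1  0  0  0  1]
RREF → pivots at {ρ,ℓ,i,ΔT} ⇒ r = 4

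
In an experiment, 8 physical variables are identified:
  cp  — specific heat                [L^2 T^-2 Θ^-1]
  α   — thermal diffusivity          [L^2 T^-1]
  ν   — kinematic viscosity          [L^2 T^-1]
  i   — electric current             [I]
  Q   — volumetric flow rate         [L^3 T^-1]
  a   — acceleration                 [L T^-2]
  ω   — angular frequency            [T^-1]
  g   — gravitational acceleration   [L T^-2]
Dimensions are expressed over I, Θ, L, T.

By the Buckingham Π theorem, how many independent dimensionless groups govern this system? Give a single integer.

4

Dimensional matrix (I×Θ×L×T by cp×α×ν×i×Q×a×ω×g):
  I: [ 0  0  0  1  0  0  0  0]
  Θ: [-1  0  0  0  0  0  0  0]
  L: [ 2  2  2  0  3  1  0  1]
  T: [-2 -1 -1  0 -1 -2 -1 -2]
Row reduction gives pivot columns cp,α,i,Q; rank = 4
Π count = n − r = 8 − 4 = 4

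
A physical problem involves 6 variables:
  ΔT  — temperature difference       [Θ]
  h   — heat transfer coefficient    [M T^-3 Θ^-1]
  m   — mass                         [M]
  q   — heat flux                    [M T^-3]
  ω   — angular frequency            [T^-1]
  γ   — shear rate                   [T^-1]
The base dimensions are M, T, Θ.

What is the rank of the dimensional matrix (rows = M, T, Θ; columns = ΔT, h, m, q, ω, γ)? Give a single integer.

3

Dimensional matrix (M×T×Θ by ΔT×h×m×q×ω×γ):
  M: [ 0  1  1  1  0  0]
  T: [ 0 -3  0 -3 -1 -1]
  Θ: [ 1 -1  0  0  0  0]
RREF → pivots at {ΔT,h,m} ⇒ r = 3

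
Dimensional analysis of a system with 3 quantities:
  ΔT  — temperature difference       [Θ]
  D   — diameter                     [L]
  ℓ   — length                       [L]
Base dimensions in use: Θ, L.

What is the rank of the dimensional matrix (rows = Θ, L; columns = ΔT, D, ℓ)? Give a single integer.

Dimensional matrix (Θ×L by ΔT×D×ℓ):
  Θ: [ 1  0  0]
  L: [ 0  1  1]
RREF → pivots at {ΔT,D} ⇒ r = 2

2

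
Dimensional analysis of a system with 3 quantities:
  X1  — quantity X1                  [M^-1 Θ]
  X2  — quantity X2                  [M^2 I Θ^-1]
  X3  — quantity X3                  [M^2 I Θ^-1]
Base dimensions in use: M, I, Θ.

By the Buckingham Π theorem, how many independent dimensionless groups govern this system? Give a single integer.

1

Exponent matrix [M,I,Θ] × [X1,X2,X3]:
  M: [-1  2  2]
  I: [ 0  1  1]
  Θ: [ 1 -1 -1]
Row reduction gives pivot columns X1,X2; rank = 2
3 vars − rank 2 = 1 Π group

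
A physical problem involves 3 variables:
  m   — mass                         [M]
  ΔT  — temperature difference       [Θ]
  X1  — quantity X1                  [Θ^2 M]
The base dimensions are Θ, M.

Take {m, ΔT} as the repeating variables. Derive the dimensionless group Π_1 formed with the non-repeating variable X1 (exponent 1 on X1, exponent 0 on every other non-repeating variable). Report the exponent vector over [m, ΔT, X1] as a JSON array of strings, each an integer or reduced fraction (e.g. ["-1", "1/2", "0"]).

["-1", "-2", "1"]

Exponent matrix [Θ,M] × [m,ΔT,X1]:
  Θ: [ 0  1  2]
  M: [ 1  0  1]
RREF → pivots at {m,ΔT} ⇒ r = 2
Pivot set = {m,ΔT}, free = {X1}
RREF:
  r0: [   1    0    1]
  r1: [   0    1    2]
Fix exponent of X1 at 1; solve each RREF row for its pivot's exponent:
  r0: exp(m) + (1)·1 = 0 ⇒ exp(m) = -1
  r1: exp(ΔT) + (2)·1 = 0 ⇒ exp(ΔT) = -2
Π_1 = m^-1 · ΔT^-2 · X1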